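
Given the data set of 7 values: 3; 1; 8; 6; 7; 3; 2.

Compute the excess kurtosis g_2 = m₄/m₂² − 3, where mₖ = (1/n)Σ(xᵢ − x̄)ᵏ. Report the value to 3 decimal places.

-1.506

x̄ = 4.2857
Σ(xᵢ − x̄)² = 43.4286 ⇒ m₂ = 6.20408
Σ(xᵢ − x̄)⁴ = 402.5539 ⇒ m₄ = 57.50771
m₂² = 38.49063
g_2 = m₄/m₂² − 3 = 1.49407 − 3 ≈ -1.506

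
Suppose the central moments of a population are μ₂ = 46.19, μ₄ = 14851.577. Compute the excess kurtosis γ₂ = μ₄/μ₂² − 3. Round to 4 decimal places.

3.9611

μ₂² = 46.19² = 2133.51610
μ₄/μ₂² = 14851.577 / 2133.51610 = 6.96108
γ₂ = 6.96108 − 3 ≈ 3.9611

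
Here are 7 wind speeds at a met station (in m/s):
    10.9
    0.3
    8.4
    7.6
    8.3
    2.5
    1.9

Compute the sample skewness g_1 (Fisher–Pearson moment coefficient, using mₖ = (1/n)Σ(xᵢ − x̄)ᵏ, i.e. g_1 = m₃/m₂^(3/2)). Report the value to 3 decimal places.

-0.163

x̄ = (10.9 + 0.3 + 8.4 + 7.6 + 8.3 + 2.5 + 1.9) / 7 = 5.7000
deviations (xᵢ − x̄): 5.2000, -5.4000, 2.7000, 1.9000, 2.6000, -3.2000, -3.8000
Σ(xᵢ − x̄)² = 98.5400 ⇒ m₂ = 98.5400/7 = 14.07714
Σ(xᵢ − x̄)³ = -60.3780 ⇒ m₃ = -60.3780/7 = -8.62543
m₂^(3/2) = 14.07714^(1.5) = 52.81676
g_1 = m₃ / m₂^(3/2) = -8.62543 / 52.81676 ≈ -0.163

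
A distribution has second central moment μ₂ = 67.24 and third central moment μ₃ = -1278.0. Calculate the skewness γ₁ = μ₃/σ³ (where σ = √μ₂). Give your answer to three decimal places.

-2.318

σ = √μ₂ = √67.24 = 8.20000
σ³ = μ₂^(3/2) = 551.36800
γ₁ = μ₃/σ³ = -1278.0 / 551.36800 ≈ -2.318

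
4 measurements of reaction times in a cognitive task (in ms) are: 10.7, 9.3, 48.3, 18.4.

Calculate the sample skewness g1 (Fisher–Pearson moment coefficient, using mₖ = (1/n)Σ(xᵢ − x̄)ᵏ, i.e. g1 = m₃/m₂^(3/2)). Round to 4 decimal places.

0.9982

x̄ = (10.7 + 9.3 + 48.3 + 18.4) / 4 = 21.6750
deviations (xᵢ − x̄): -10.9750, -12.3750, 26.6250, -3.2750
Σ(xᵢ − x̄)² = 993.2075 ⇒ m₂ = 993.2075/4 = 248.30187
Σ(xᵢ − x̄)³ = 15622.0256 ⇒ m₃ = 15622.0256/4 = 3905.50641
m₂^(3/2) = 248.30187^(1.5) = 3912.64097
g1 = m₃ / m₂^(3/2) = 3905.50641 / 3912.64097 ≈ 0.9982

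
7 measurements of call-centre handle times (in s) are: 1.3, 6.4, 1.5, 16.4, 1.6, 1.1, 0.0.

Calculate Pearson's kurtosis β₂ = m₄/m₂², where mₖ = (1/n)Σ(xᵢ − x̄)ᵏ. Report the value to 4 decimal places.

x̄ = 4.0429
Σ(xᵢ − x̄)² = 203.2171 ⇒ m₂ = 29.03102
Σ(xᵢ − x̄)⁴ = 23824.0225 ⇒ m₄ = 3403.43178
m₂² = 842.80015
β₂ = m₄/m₂² = 3403.43178 / 842.80015 ≈ 4.0382

4.0382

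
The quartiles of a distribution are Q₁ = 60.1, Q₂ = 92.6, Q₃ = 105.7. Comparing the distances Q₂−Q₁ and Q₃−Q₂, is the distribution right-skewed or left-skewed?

left-skewed

Q₂ − Q₁ = 32.5;  Q₃ − Q₂ = 13.1
Q₂ − Q₁ > Q₃ − Q₂ ⇒ the lower half is more spread out ⇒ left-skewed.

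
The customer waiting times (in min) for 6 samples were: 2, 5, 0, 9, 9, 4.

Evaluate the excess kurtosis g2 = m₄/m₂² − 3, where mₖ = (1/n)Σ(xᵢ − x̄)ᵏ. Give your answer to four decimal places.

x̄ = 4.8333
Σ(xᵢ − x̄)² = 66.8333 ⇒ m₂ = 11.13889
Σ(xᵢ − x̄)⁴ = 1213.4861 ⇒ m₄ = 202.24769
m₂² = 124.07485
g2 = m₄/m₂² − 3 = 1.63005 − 3 ≈ -1.3700

-1.3700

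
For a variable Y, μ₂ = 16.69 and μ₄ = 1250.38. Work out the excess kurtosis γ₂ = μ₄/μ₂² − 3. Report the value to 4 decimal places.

1.4888

μ₂² = 16.69² = 278.55610
μ₄/μ₂² = 1250.38 / 278.55610 = 4.48879
γ₂ = 4.48879 − 3 ≈ 1.4888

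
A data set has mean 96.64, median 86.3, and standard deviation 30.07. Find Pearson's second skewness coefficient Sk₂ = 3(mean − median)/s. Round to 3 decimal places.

1.032

Sk₂ = 3(96.64 − 86.3) / 30.07 = 3 × 10.3400 / 30.07
    = 31.0200 / 30.07 ≈ 1.032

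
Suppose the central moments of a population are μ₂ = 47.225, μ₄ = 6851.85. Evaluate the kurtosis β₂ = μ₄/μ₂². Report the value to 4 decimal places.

μ₂² = 47.225² = 2230.20063
μ₄/μ₂² = 6851.85 / 2230.20063 = 3.07230
β₂ ≈ 3.0723

3.0723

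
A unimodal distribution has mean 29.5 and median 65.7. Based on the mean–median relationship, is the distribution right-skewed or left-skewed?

mean − median = 29.5 − 65.7 = -36.2
mean < median ⇒ the longer tail is on the left ⇒ left-skewed (negatively skewed).

left-skewed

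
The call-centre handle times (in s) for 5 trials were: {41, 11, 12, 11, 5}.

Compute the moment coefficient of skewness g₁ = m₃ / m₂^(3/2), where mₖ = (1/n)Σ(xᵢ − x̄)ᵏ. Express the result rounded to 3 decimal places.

1.351

x̄ = (41 + 11 + 12 + 11 + 5) / 5 = 16.0000
deviations (xᵢ − x̄): 25.0000, -5.0000, -4.0000, -5.0000, -11.0000
Σ(xᵢ − x̄)² = 812.0000 ⇒ m₂ = 812.0000/5 = 162.40000
Σ(xᵢ − x̄)³ = 13980.0000 ⇒ m₃ = 13980.0000/5 = 2796.00000
m₂^(3/2) = 162.40000^(1.5) = 2069.56484
g₁ = m₃ / m₂^(3/2) = 2796.00000 / 2069.56484 ≈ 1.351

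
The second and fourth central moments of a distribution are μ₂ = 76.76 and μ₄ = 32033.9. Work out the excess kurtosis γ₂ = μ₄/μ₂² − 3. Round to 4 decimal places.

2.4368

μ₂² = 76.76² = 5892.09760
μ₄/μ₂² = 32033.9 / 5892.09760 = 5.43676
γ₂ = 5.43676 − 3 ≈ 2.4368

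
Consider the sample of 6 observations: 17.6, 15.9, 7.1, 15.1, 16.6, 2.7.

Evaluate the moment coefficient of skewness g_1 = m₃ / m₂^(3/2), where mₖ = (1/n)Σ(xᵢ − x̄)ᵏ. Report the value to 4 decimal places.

-0.8091

x̄ = (17.6 + 15.9 + 7.1 + 15.1 + 16.6 + 2.7) / 6 = 12.5000
deviations (xᵢ − x̄): 5.1000, 3.4000, -5.4000, 2.6000, 4.1000, -9.8000
Σ(xᵢ − x̄)² = 186.3400 ⇒ m₂ = 186.3400/6 = 31.05667
Σ(xᵢ − x̄)³ = -840.2040 ⇒ m₃ = -840.2040/6 = -140.03400
m₂^(3/2) = 31.05667^(1.5) = 173.07417
g_1 = m₃ / m₂^(3/2) = -140.03400 / 173.07417 ≈ -0.8091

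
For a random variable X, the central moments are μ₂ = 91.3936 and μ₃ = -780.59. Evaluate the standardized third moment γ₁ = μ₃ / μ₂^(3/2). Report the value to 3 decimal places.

σ = √μ₂ = √91.3936 = 9.56000
σ³ = μ₂^(3/2) = 873.72282
γ₁ = μ₃/σ³ = -780.59 / 873.72282 ≈ -0.893

-0.893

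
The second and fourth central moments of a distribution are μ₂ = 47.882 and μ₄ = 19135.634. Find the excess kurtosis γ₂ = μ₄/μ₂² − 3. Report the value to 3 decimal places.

5.346

μ₂² = 47.882² = 2292.68592
μ₄/μ₂² = 19135.634 / 2292.68592 = 8.34638
γ₂ = 8.34638 − 3 ≈ 5.346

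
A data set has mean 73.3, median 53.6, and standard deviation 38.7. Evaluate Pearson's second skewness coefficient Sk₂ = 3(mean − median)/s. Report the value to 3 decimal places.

Sk₂ = 3(73.3 − 53.6) / 38.7 = 3 × 19.7000 / 38.7
    = 59.1000 / 38.7 ≈ 1.527

1.527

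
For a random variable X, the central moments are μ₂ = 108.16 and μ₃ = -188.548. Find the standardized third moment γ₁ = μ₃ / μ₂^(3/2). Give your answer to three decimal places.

-0.168

σ = √μ₂ = √108.16 = 10.40000
σ³ = μ₂^(3/2) = 1124.86400
γ₁ = μ₃/σ³ = -188.548 / 1124.86400 ≈ -0.168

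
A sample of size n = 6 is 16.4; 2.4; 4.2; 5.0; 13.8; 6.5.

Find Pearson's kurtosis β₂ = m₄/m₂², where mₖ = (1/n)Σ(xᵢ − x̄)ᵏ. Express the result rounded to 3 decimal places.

x̄ = 8.0500
Σ(xᵢ − x̄)² = 161.2350 ⇒ m₂ = 26.87250
Σ(xᵢ − x̄)⁴ = 7285.4169 ⇒ m₄ = 1214.23616
m₂² = 722.13126
β₂ = m₄/m₂² = 1214.23616 / 722.13126 ≈ 1.681

1.681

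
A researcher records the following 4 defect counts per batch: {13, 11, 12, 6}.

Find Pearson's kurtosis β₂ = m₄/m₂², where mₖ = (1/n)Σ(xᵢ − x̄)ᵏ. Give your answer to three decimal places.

x̄ = 10.5000
Σ(xᵢ − x̄)² = 29.0000 ⇒ m₂ = 7.25000
Σ(xᵢ − x̄)⁴ = 454.2500 ⇒ m₄ = 113.56250
m₂² = 52.56250
β₂ = m₄/m₂² = 113.56250 / 52.56250 ≈ 2.161

2.161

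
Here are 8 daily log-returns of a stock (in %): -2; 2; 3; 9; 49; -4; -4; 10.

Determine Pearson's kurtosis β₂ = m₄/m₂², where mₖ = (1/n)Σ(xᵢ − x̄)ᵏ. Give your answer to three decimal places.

x̄ = 7.8750
Σ(xᵢ − x̄)² = 2134.8750 ⇒ m₂ = 266.85938
Σ(xᵢ − x̄)⁴ = 2911437.6504 ⇒ m₄ = 363929.70630
m₂² = 71213.92603
β₂ = m₄/m₂² = 363929.70630 / 71213.92603 ≈ 5.110

5.110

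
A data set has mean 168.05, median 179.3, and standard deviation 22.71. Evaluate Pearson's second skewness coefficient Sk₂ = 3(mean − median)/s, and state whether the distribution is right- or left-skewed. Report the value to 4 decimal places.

Sk₂ = 3(168.05 − 179.3) / 22.71 = 3 × -11.2500 / 22.71
    = -33.7500 / 22.71 ≈ -1.4861
Sk₂ < 0 ⇒ mean < median ⇒ left-skewed (negative skew).

-1.4861, left-skewed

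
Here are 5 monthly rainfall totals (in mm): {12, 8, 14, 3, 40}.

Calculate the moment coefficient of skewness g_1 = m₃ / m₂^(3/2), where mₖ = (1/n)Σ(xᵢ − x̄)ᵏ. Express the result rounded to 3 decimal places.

x̄ = (12 + 8 + 14 + 3 + 40) / 5 = 15.4000
deviations (xᵢ − x̄): -3.4000, -7.4000, -1.4000, -12.4000, 24.6000
Σ(xᵢ − x̄)² = 827.2000 ⇒ m₂ = 827.2000/5 = 165.44000
Σ(xᵢ − x̄)³ = 12533.0400 ⇒ m₃ = 12533.0400/5 = 2506.60800
m₂^(3/2) = 165.44000^(1.5) = 2127.94688
g_1 = m₃ / m₂^(3/2) = 2506.60800 / 2127.94688 ≈ 1.178

1.178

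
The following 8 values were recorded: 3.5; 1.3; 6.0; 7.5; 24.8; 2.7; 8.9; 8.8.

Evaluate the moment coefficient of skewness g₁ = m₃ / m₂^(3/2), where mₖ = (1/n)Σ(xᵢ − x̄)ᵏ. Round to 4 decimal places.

1.6214

x̄ = (3.5 + 1.3 + 6.0 + 7.5 + 24.8 + 2.7 + 8.9 + 8.8) / 8 = 7.9375
deviations (xᵢ − x̄): -4.4375, -6.6375, -1.9375, -0.4375, 16.8625, -5.2375, 0.9625, 0.8625
Σ(xᵢ − x̄)² = 381.1388 ⇒ m₂ = 381.1388/8 = 47.64234
Σ(xᵢ − x̄)³ = 4265.4485 ⇒ m₃ = 4265.4485/8 = 533.18106
m₂^(3/2) = 47.64234^(1.5) = 328.84381
g₁ = m₃ / m₂^(3/2) = 533.18106 / 328.84381 ≈ 1.6214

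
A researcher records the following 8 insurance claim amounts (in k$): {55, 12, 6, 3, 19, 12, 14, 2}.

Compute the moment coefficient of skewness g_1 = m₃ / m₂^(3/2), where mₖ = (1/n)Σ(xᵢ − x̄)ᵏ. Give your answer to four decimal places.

x̄ = (55 + 12 + 6 + 3 + 19 + 12 + 14 + 2) / 8 = 15.3750
deviations (xᵢ − x̄): 39.6250, -3.3750, -9.3750, -12.3750, 3.6250, -3.3750, -1.3750, -13.3750
Σ(xᵢ − x̄)² = 2027.8750 ⇒ m₂ = 2027.8750/8 = 253.48438
Σ(xᵢ − x̄)³ = 57073.2188 ⇒ m₃ = 57073.2188/8 = 7134.15234
m₂^(3/2) = 253.48438^(1.5) = 4035.77356
g_1 = m₃ / m₂^(3/2) = 7134.15234 / 4035.77356 ≈ 1.7677

1.7677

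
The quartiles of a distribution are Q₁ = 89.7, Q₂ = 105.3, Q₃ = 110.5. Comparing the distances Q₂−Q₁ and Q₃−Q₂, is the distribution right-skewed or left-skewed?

left-skewed

Q₂ − Q₁ = 15.6;  Q₃ − Q₂ = 5.2
Q₂ − Q₁ > Q₃ − Q₂ ⇒ the lower half is more spread out ⇒ left-skewed.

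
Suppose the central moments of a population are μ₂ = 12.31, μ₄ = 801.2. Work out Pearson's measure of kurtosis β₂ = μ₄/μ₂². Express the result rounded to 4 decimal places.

μ₂² = 12.31² = 151.53610
μ₄/μ₂² = 801.2 / 151.53610 = 5.28719
β₂ ≈ 5.2872

5.2872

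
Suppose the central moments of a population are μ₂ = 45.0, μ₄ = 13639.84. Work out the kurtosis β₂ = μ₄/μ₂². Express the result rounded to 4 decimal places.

μ₂² = 45.0² = 2025.00000
μ₄/μ₂² = 13639.84 / 2025.00000 = 6.73572
β₂ ≈ 6.7357

6.7357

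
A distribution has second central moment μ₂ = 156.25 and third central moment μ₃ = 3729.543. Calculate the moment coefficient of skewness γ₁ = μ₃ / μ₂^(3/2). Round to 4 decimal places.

σ = √μ₂ = √156.25 = 12.50000
σ³ = μ₂^(3/2) = 1953.12500
γ₁ = μ₃/σ³ = 3729.543 / 1953.12500 ≈ 1.9095

1.9095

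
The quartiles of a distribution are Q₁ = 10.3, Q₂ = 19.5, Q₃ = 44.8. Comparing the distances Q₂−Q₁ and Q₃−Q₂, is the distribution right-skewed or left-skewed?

right-skewed

Q₂ − Q₁ = 9.2;  Q₃ − Q₂ = 25.3
Q₃ − Q₂ > Q₂ − Q₁ ⇒ the upper half is more spread out ⇒ right-skewed.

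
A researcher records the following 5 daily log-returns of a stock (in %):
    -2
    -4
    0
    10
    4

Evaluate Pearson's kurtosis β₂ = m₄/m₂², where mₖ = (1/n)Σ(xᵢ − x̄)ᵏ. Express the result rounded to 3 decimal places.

2.032

x̄ = 1.6000
Σ(xᵢ − x̄)² = 123.2000 ⇒ m₂ = 24.64000
Σ(xᵢ − x̄)⁴ = 6169.8560 ⇒ m₄ = 1233.97120
m₂² = 607.12960
β₂ = m₄/m₂² = 1233.97120 / 607.12960 ≈ 2.032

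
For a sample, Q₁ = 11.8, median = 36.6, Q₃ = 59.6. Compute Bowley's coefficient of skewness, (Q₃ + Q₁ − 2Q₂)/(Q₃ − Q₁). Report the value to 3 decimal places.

numerator: Q₃ + Q₁ − 2Q₂ = 59.6 + 11.8 − 2×36.6 = -1.8000
denominator: Q₃ − Q₁ = 59.6 − 11.8 = 47.8000
Bowley skewness = -1.8000 / 47.8000 ≈ -0.038

-0.038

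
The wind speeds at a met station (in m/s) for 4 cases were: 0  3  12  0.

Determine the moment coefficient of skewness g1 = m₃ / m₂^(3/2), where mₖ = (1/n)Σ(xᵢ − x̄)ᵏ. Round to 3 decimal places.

x̄ = (0 + 3 + 12 + 0) / 4 = 3.7500
deviations (xᵢ − x̄): -3.7500, -0.7500, 8.2500, -3.7500
Σ(xᵢ − x̄)² = 96.7500 ⇒ m₂ = 96.7500/4 = 24.18750
Σ(xᵢ − x̄)³ = 455.6250 ⇒ m₃ = 455.6250/4 = 113.90625
m₂^(3/2) = 24.18750^(1.5) = 118.95603
g1 = m₃ / m₂^(3/2) = 113.90625 / 118.95603 ≈ 0.958

0.958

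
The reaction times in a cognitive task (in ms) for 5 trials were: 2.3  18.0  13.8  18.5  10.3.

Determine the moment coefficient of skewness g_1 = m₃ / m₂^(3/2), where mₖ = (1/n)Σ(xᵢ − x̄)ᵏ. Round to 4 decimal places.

x̄ = (2.3 + 18.0 + 13.8 + 18.5 + 10.3) / 5 = 12.5800
deviations (xᵢ − x̄): -10.2800, 5.4200, 1.2200, 5.9200, -2.2800
Σ(xᵢ − x̄)² = 176.7880 ⇒ m₂ = 176.7880/5 = 35.35760
Σ(xᵢ − x̄)³ = -729.7157 ⇒ m₃ = -729.7157/5 = -145.94314
m₂^(3/2) = 35.35760^(1.5) = 210.24427
g_1 = m₃ / m₂^(3/2) = -145.94314 / 210.24427 ≈ -0.6942

-0.6942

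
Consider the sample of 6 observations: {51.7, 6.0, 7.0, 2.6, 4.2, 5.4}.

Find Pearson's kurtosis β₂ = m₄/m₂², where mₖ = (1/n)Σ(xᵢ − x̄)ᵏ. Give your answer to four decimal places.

x̄ = 12.8167
Σ(xᵢ − x̄)² = 1825.8483 ⇒ m₂ = 304.30806
Σ(xᵢ − x̄)⁴ = 2308620.2727 ⇒ m₄ = 384770.04545
m₂² = 92603.39268
β₂ = m₄/m₂² = 384770.04545 / 92603.39268 ≈ 4.1550

4.1550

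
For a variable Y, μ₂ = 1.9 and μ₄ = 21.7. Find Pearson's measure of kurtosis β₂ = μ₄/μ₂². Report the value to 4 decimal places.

μ₂² = 1.9² = 3.61000
μ₄/μ₂² = 21.7 / 3.61000 = 6.01108
β₂ ≈ 6.0111

6.0111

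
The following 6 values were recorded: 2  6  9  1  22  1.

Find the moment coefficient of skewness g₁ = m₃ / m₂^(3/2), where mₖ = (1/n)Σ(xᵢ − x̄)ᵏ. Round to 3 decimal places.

x̄ = (2 + 6 + 9 + 1 + 22 + 1) / 6 = 6.8333
deviations (xᵢ − x̄): -4.8333, -0.8333, 2.1667, -5.8333, 15.1667, -5.8333
Σ(xᵢ − x̄)² = 326.8333 ⇒ m₂ = 326.8333/6 = 54.47222
Σ(xᵢ − x̄)³ = 2988.4444 ⇒ m₃ = 2988.4444/6 = 498.07407
m₂^(3/2) = 54.47222^(1.5) = 402.03387
g₁ = m₃ / m₂^(3/2) = 498.07407 / 402.03387 ≈ 1.239

1.239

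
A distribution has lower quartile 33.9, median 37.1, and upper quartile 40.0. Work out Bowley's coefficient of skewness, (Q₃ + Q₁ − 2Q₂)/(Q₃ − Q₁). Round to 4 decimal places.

-0.0492

numerator: Q₃ + Q₁ − 2Q₂ = 40.0 + 33.9 − 2×37.1 = -0.3000
denominator: Q₃ − Q₁ = 40.0 − 33.9 = 6.1000
Bowley skewness = -0.3000 / 6.1000 ≈ -0.0492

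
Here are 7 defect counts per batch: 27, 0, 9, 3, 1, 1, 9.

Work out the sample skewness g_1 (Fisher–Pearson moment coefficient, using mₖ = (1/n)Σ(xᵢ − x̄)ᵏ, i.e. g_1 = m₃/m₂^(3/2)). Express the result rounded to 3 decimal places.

1.444

x̄ = (27 + 0 + 9 + 3 + 1 + 1 + 9) / 7 = 7.1429
deviations (xᵢ − x̄): 19.8571, -7.1429, 1.8571, -4.1429, -6.1429, -6.1429, 1.8571
Σ(xᵢ − x̄)² = 544.8571 ⇒ m₂ = 544.8571/7 = 77.83673
Σ(xᵢ − x̄)³ = 6943.4694 ⇒ m₃ = 6943.4694/7 = 991.92420
m₂^(3/2) = 77.83673^(1.5) = 686.71560
g_1 = m₃ / m₂^(3/2) = 991.92420 / 686.71560 ≈ 1.444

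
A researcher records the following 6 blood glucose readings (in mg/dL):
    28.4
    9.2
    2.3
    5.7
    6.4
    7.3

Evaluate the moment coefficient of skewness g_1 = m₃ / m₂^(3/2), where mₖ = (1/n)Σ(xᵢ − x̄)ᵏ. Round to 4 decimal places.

1.5489

x̄ = (28.4 + 9.2 + 2.3 + 5.7 + 6.4 + 7.3) / 6 = 9.8833
deviations (xᵢ − x̄): 18.5167, -0.6833, -7.5833, -4.1833, -3.4833, -2.5833
Σ(xᵢ − x̄)² = 437.1483 ⇒ m₂ = 437.1483/6 = 72.85806
Σ(xᵢ − x̄)³ = 5779.6244 ⇒ m₃ = 5779.6244/6 = 963.27074
m₂^(3/2) = 72.85806^(1.5) = 621.89400
g_1 = m₃ / m₂^(3/2) = 963.27074 / 621.89400 ≈ 1.5489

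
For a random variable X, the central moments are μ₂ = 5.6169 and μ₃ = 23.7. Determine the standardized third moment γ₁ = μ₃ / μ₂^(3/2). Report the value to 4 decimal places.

1.7803

σ = √μ₂ = √5.6169 = 2.37000
σ³ = μ₂^(3/2) = 13.31205
γ₁ = μ₃/σ³ = 23.7 / 13.31205 ≈ 1.7803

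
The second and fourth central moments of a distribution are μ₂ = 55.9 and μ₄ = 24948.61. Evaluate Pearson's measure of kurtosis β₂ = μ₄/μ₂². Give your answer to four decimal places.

μ₂² = 55.9² = 3124.81000
μ₄/μ₂² = 24948.61 / 3124.81000 = 7.98404
β₂ ≈ 7.9840

7.9840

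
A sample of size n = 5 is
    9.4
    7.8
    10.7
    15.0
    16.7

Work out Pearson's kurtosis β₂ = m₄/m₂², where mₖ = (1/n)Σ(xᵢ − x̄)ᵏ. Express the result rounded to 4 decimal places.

x̄ = 11.9200
Σ(xᵢ − x̄)² = 57.1480 ⇒ m₂ = 11.42960
Σ(xᵢ − x̄)⁴ = 942.7143 ⇒ m₄ = 188.54287
m₂² = 130.63576
β₂ = m₄/m₂² = 188.54287 / 130.63576 ≈ 1.4433

1.4433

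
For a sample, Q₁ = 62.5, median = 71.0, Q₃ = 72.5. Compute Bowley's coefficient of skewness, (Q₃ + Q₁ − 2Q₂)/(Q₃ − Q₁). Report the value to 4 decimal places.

numerator: Q₃ + Q₁ − 2Q₂ = 72.5 + 62.5 − 2×71.0 = -7.0000
denominator: Q₃ − Q₁ = 72.5 − 62.5 = 10.0000
Bowley skewness = -7.0000 / 10.0000 ≈ -0.7000

-0.7000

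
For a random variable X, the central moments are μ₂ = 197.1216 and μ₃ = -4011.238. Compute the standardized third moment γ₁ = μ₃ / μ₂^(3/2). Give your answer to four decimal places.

-1.4494

σ = √μ₂ = √197.1216 = 14.04000
σ³ = μ₂^(3/2) = 2767.58726
γ₁ = μ₃/σ³ = -4011.238 / 2767.58726 ≈ -1.4494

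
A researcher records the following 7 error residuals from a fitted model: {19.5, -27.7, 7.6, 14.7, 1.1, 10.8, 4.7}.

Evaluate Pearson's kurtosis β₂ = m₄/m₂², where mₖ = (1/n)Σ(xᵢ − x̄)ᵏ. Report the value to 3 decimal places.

3.870

x̄ = 4.3857
Σ(xᵢ − x̄)² = 1426.6886 ⇒ m₂ = 203.81265
Σ(xᵢ − x̄)⁴ = 1125275.2580 ⇒ m₄ = 160753.60829
m₂² = 41539.59755
β₂ = m₄/m₂² = 160753.60829 / 41539.59755 ≈ 3.870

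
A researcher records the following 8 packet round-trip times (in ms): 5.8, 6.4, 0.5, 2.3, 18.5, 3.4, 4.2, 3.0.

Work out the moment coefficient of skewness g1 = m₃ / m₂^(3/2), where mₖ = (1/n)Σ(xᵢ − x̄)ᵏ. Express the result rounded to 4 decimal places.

1.7679

x̄ = (5.8 + 6.4 + 0.5 + 2.3 + 18.5 + 3.4 + 4.2 + 3.0) / 8 = 5.5125
deviations (xᵢ − x̄): 0.2875, 0.8875, -5.0125, -3.2125, 12.9875, -2.1125, -1.3125, -2.5125
Σ(xᵢ − x̄)² = 217.4888 ⇒ m₂ = 217.4888/8 = 27.18609
Σ(xᵢ − x̄)³ = 2004.7492 ⇒ m₃ = 2004.7492/8 = 250.59364
m₂^(3/2) = 27.18609^(1.5) = 141.74907
g1 = m₃ / m₂^(3/2) = 250.59364 / 141.74907 ≈ 1.7679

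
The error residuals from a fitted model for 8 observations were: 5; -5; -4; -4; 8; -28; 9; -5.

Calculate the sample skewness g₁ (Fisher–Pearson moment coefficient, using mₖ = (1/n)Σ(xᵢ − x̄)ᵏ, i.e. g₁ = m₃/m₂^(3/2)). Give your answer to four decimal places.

-1.1408

x̄ = (5 - 5 - 4 - 4 + 8 - 28 + 9 - 5) / 8 = -3.0000
deviations (xᵢ − x̄): 8.0000, -2.0000, -1.0000, -1.0000, 11.0000, -25.0000, 12.0000, -2.0000
Σ(xᵢ − x̄)² = 964.0000 ⇒ m₂ = 964.0000/8 = 120.50000
Σ(xᵢ − x̄)³ = -12072.0000 ⇒ m₃ = -12072.0000/8 = -1509.00000
m₂^(3/2) = 120.50000^(1.5) = 1322.75853
g₁ = m₃ / m₂^(3/2) = -1509.00000 / 1322.75853 ≈ -1.1408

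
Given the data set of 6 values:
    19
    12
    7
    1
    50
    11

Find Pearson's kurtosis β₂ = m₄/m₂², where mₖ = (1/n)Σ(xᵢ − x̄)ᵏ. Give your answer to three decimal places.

3.437

x̄ = 16.6667
Σ(xᵢ − x̄)² = 1509.3333 ⇒ m₂ = 251.55556
Σ(xᵢ − x̄)⁴ = 1305077.7778 ⇒ m₄ = 217512.96296
m₂² = 63280.19753
β₂ = m₄/m₂² = 217512.96296 / 63280.19753 ≈ 3.437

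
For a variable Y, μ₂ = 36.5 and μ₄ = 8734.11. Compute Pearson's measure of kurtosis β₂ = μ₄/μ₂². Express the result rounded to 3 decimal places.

μ₂² = 36.5² = 1332.25000
μ₄/μ₂² = 8734.11 / 1332.25000 = 6.55591
β₂ ≈ 6.556

6.556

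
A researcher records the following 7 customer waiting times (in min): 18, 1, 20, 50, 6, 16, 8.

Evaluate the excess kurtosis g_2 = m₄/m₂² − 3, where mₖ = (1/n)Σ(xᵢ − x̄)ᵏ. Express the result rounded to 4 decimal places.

0.6703

x̄ = 17.0000
Σ(xᵢ − x̄)² = 1558.0000 ⇒ m₂ = 222.57143
Σ(xᵢ − x̄)⁴ = 1272742.0000 ⇒ m₄ = 181820.28571
m₂² = 49538.04082
g_2 = m₄/m₂² − 3 = 3.67032 − 3 ≈ 0.6703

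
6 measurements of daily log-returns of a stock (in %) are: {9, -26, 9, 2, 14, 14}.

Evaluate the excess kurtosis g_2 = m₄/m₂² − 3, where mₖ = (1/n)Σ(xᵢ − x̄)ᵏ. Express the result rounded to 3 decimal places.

0.604

x̄ = 3.6667
Σ(xᵢ − x̄)² = 1153.3333 ⇒ m₂ = 192.22222
Σ(xᵢ − x̄)⁴ = 799024.4444 ⇒ m₄ = 133170.74074
m₂² = 36949.38272
g_2 = m₄/m₂² − 3 = 3.60414 − 3 ≈ 0.604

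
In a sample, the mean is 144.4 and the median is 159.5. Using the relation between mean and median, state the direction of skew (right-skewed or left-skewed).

left-skewed

mean − median = 144.4 − 159.5 = -15.1
mean < median ⇒ the longer tail is on the left ⇒ left-skewed (negatively skewed).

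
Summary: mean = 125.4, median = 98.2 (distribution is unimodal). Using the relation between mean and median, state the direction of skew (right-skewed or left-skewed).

right-skewed

mean − median = 125.4 − 98.2 = 27.2
mean > median ⇒ the longer tail is on the right ⇒ right-skewed (positively skewed).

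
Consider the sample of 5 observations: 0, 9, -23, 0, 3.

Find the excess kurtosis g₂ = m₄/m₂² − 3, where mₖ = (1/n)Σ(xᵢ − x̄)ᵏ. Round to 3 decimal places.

-0.121

x̄ = -2.2000
Σ(xᵢ − x̄)² = 594.8000 ⇒ m₂ = 118.96000
Σ(xᵢ − x̄)⁴ = 203690.5760 ⇒ m₄ = 40738.11520
m₂² = 14151.48160
g₂ = m₄/m₂² − 3 = 2.87872 − 3 ≈ -0.121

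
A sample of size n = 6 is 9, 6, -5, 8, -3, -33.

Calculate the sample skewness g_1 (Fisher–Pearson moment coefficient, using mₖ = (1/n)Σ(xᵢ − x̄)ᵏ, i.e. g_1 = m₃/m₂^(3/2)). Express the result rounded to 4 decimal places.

x̄ = (9 + 6 - 5 + 8 - 3 - 33) / 6 = -3.0000
deviations (xᵢ − x̄): 12.0000, 9.0000, -2.0000, 11.0000, 0.0000, -30.0000
Σ(xᵢ − x̄)² = 1250.0000 ⇒ m₂ = 1250.0000/6 = 208.33333
Σ(xᵢ − x̄)³ = -23220.0000 ⇒ m₃ = -23220.0000/6 = -3870.00000
m₂^(3/2) = 208.33333^(1.5) = 3007.03265
g_1 = m₃ / m₂^(3/2) = -3870.00000 / 3007.03265 ≈ -1.2870

-1.2870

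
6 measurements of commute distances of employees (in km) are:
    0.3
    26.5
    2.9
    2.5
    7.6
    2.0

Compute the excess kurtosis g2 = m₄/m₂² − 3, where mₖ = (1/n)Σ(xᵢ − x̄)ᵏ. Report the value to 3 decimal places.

0.757

x̄ = 6.9667
Σ(xᵢ − x̄)² = 487.5533 ⇒ m₂ = 81.25889
Σ(xᵢ − x̄)⁴ = 148836.7641 ⇒ m₄ = 24806.12735
m₂² = 6603.00702
g2 = m₄/m₂² − 3 = 3.75679 − 3 ≈ 0.757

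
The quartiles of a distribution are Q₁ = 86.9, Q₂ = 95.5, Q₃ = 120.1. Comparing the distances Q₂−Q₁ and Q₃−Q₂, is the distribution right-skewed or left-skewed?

right-skewed

Q₂ − Q₁ = 8.6;  Q₃ − Q₂ = 24.6
Q₃ − Q₂ > Q₂ − Q₁ ⇒ the upper half is more spread out ⇒ right-skewed.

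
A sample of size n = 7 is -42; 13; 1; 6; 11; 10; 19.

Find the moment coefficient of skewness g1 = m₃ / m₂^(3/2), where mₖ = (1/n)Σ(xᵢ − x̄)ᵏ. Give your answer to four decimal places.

-1.7283

x̄ = (-42 + 13 + 1 + 6 + 11 + 10 + 19) / 7 = 2.5714
deviations (xᵢ − x̄): -44.5714, 10.4286, -1.5714, 3.4286, 8.4286, 7.4286, 16.4286
Σ(xᵢ − x̄)² = 2505.7143 ⇒ m₂ = 2505.7143/7 = 357.95918
Σ(xᵢ − x̄)³ = -81932.8163 ⇒ m₃ = -81932.8163/7 = -11704.68805
m₂^(3/2) = 357.95918^(1.5) = 6772.51949
g1 = m₃ / m₂^(3/2) = -11704.68805 / 6772.51949 ≈ -1.7283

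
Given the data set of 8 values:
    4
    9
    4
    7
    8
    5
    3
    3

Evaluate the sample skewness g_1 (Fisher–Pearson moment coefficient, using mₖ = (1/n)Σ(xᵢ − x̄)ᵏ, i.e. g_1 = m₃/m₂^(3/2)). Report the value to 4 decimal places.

x̄ = (4 + 9 + 4 + 7 + 8 + 5 + 3 + 3) / 8 = 5.3750
deviations (xᵢ − x̄): -1.3750, 3.6250, -1.3750, 1.6250, 2.6250, -0.3750, -2.3750, -2.3750
Σ(xᵢ − x̄)² = 37.8750 ⇒ m₂ = 37.8750/8 = 4.73438
Σ(xᵢ − x̄)³ = 37.9688 ⇒ m₃ = 37.9688/8 = 4.74609
m₂^(3/2) = 4.73438^(1.5) = 10.30135
g_1 = m₃ / m₂^(3/2) = 4.74609 / 10.30135 ≈ 0.4607

0.4607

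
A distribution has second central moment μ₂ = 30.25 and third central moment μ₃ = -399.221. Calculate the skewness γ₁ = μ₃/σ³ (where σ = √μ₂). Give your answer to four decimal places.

σ = √μ₂ = √30.25 = 5.50000
σ³ = μ₂^(3/2) = 166.37500
γ₁ = μ₃/σ³ = -399.221 / 166.37500 ≈ -2.3995

-2.3995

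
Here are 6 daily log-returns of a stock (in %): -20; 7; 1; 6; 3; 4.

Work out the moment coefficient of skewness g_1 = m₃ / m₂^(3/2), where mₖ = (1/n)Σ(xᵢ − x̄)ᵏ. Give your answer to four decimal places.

x̄ = (-20 + 7 + 1 + 6 + 3 + 4) / 6 = 0.1667
deviations (xᵢ − x̄): -20.1667, 6.8333, 0.8333, 5.8333, 2.8333, 3.8333
Σ(xᵢ − x̄)² = 510.8333 ⇒ m₂ = 510.8333/6 = 85.13889
Σ(xᵢ − x̄)³ = -7604.4444 ⇒ m₃ = -7604.4444/6 = -1267.40741
m₂^(3/2) = 85.13889^(1.5) = 785.58280
g_1 = m₃ / m₂^(3/2) = -1267.40741 / 785.58280 ≈ -1.6133

-1.6133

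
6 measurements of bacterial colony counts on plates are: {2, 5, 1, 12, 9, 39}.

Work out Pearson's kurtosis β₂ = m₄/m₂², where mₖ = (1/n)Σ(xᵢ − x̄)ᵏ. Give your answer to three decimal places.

3.601

x̄ = 11.3333
Σ(xᵢ − x̄)² = 1005.3333 ⇒ m₂ = 167.55556
Σ(xᵢ − x̄)⁴ = 606533.7778 ⇒ m₄ = 101088.96296
m₂² = 28074.86420
β₂ = m₄/m₂² = 101088.96296 / 28074.86420 ≈ 3.601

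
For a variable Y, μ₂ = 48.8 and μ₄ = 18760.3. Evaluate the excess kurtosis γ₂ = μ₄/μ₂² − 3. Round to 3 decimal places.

4.878

μ₂² = 48.8² = 2381.44000
μ₄/μ₂² = 18760.3 / 2381.44000 = 7.87771
γ₂ = 7.87771 − 3 ≈ 4.878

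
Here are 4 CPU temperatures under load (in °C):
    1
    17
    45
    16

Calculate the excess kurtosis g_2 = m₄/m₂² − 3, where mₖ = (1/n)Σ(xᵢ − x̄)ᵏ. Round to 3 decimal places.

-0.924

x̄ = 19.7500
Σ(xᵢ − x̄)² = 1010.7500 ⇒ m₂ = 252.68750
Σ(xᵢ − x̄)⁴ = 530337.0781 ⇒ m₄ = 132584.26953
m₂² = 63850.97266
g_2 = m₄/m₂² − 3 = 2.07646 − 3 ≈ -0.924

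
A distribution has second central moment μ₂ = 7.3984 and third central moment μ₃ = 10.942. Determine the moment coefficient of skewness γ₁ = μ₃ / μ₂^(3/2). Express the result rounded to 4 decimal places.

σ = √μ₂ = √7.3984 = 2.72000
σ³ = μ₂^(3/2) = 20.12365
γ₁ = μ₃/σ³ = 10.942 / 20.12365 ≈ 0.5437

0.5437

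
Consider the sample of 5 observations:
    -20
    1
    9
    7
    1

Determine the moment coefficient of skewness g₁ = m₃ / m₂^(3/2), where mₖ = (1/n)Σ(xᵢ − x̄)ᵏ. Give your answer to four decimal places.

-1.1485

x̄ = (-20 + 1 + 9 + 7 + 1) / 5 = -0.4000
deviations (xᵢ − x̄): -19.6000, 1.4000, 9.4000, 7.4000, 1.4000
Σ(xᵢ − x̄)² = 531.2000 ⇒ m₂ = 531.2000/5 = 106.24000
Σ(xᵢ − x̄)³ = -6288.2400 ⇒ m₃ = -6288.2400/5 = -1257.64800
m₂^(3/2) = 106.24000^(1.5) = 1095.04532
g₁ = m₃ / m₂^(3/2) = -1257.64800 / 1095.04532 ≈ -1.1485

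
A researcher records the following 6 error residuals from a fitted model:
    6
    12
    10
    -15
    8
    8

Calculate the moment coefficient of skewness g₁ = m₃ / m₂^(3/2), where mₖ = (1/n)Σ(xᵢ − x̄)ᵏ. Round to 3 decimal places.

x̄ = (6 + 12 + 10 - 15 + 8 + 8) / 6 = 4.8333
deviations (xᵢ − x̄): 1.1667, 7.1667, 5.1667, -19.8333, 3.1667, 3.1667
Σ(xᵢ − x̄)² = 492.8333 ⇒ m₂ = 492.8333/6 = 82.13889
Σ(xᵢ − x̄)³ = -7230.5556 ⇒ m₃ = -7230.5556/6 = -1205.09259
m₂^(3/2) = 82.13889^(1.5) = 744.42892
g₁ = m₃ / m₂^(3/2) = -1205.09259 / 744.42892 ≈ -1.619

-1.619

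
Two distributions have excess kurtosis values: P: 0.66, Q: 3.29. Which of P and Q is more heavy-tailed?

Higher excess kurtosis ⇒ heavier tails relative to the normal distribution.
0.66 vs 3.29: the larger is 3.29, so Q has heavier tails.

Q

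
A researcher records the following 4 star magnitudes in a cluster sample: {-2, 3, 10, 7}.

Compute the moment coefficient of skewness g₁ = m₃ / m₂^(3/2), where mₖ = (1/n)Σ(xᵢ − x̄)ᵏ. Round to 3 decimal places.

-0.263

x̄ = (-2 + 3 + 10 + 7) / 4 = 4.5000
deviations (xᵢ − x̄): -6.5000, -1.5000, 5.5000, 2.5000
Σ(xᵢ − x̄)² = 81.0000 ⇒ m₂ = 81.0000/4 = 20.25000
Σ(xᵢ − x̄)³ = -96.0000 ⇒ m₃ = -96.0000/4 = -24.00000
m₂^(3/2) = 20.25000^(1.5) = 91.12500
g₁ = m₃ / m₂^(3/2) = -24.00000 / 91.12500 ≈ -0.263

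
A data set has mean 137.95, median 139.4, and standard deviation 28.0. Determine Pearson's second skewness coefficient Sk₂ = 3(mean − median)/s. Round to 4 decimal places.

-0.1554

Sk₂ = 3(137.95 − 139.4) / 28.0 = 3 × -1.4500 / 28.0
    = -4.3500 / 28.0 ≈ -0.1554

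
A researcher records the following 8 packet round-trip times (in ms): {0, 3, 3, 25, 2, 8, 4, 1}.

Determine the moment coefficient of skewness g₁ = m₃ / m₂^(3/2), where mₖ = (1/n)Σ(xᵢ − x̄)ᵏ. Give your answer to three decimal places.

1.913

x̄ = (0 + 3 + 3 + 25 + 2 + 8 + 4 + 1) / 8 = 5.7500
deviations (xᵢ − x̄): -5.7500, -2.7500, -2.7500, 19.2500, -3.7500, 2.2500, -1.7500, -4.7500
Σ(xᵢ − x̄)² = 463.5000 ⇒ m₂ = 463.5000/8 = 57.93750
Σ(xᵢ − x̄)³ = 6747.7500 ⇒ m₃ = 6747.7500/8 = 843.46875
m₂^(3/2) = 57.93750^(1.5) = 441.00105
g₁ = m₃ / m₂^(3/2) = 843.46875 / 441.00105 ≈ 1.913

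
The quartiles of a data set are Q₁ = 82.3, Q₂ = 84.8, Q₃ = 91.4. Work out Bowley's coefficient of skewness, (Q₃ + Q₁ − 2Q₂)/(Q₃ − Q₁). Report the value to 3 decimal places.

numerator: Q₃ + Q₁ − 2Q₂ = 91.4 + 82.3 − 2×84.8 = 4.1000
denominator: Q₃ − Q₁ = 91.4 − 82.3 = 9.1000
Bowley skewness = 4.1000 / 9.1000 ≈ 0.451

0.451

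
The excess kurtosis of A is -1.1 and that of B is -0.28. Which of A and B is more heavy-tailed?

Higher excess kurtosis ⇒ heavier tails relative to the normal distribution.
-1.1 vs -0.28: the larger is -0.28, so B has heavier tails.

B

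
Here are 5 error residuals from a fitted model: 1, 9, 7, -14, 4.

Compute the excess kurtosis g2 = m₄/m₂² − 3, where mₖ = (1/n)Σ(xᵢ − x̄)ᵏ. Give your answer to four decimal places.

-0.2704

x̄ = 1.4000
Σ(xᵢ − x̄)² = 333.2000 ⇒ m₂ = 66.64000
Σ(xᵢ − x̄)⁴ = 60610.2560 ⇒ m₄ = 12122.05120
m₂² = 4440.88960
g2 = m₄/m₂² − 3 = 2.72964 − 3 ≈ -0.2704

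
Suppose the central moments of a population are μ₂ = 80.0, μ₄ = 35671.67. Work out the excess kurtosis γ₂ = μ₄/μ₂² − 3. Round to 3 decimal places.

2.574

μ₂² = 80.0² = 6400.00000
μ₄/μ₂² = 35671.67 / 6400.00000 = 5.57370
γ₂ = 5.57370 − 3 ≈ 2.574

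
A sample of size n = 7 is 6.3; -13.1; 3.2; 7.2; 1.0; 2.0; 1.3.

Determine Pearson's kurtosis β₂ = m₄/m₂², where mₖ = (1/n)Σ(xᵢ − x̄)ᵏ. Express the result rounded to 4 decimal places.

x̄ = 1.1286
Σ(xᵢ − x̄)² = 271.1543 ⇒ m₂ = 38.73633
Σ(xᵢ − x̄)⁴ = 43079.9495 ⇒ m₄ = 6154.27851
m₂² = 1500.50299
β₂ = m₄/m₂² = 6154.27851 / 1500.50299 ≈ 4.1015

4.1015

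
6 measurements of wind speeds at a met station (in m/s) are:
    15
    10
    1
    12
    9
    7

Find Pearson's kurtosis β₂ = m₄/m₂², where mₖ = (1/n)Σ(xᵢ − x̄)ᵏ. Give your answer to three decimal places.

2.535

x̄ = 9.0000
Σ(xᵢ − x̄)² = 114.0000 ⇒ m₂ = 19.00000
Σ(xᵢ − x̄)⁴ = 5490.0000 ⇒ m₄ = 915.00000
m₂² = 361.00000
β₂ = m₄/m₂² = 915.00000 / 361.00000 ≈ 2.535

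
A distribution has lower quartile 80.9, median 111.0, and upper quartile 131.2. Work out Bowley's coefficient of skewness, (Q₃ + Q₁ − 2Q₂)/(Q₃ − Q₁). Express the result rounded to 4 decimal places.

numerator: Q₃ + Q₁ − 2Q₂ = 131.2 + 80.9 − 2×111.0 = -9.9000
denominator: Q₃ − Q₁ = 131.2 − 80.9 = 50.3000
Bowley skewness = -9.9000 / 50.3000 ≈ -0.1968

-0.1968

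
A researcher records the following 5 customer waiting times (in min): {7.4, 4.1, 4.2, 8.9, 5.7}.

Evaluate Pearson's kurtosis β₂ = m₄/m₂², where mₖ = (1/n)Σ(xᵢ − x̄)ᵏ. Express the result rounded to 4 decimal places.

x̄ = 6.0600
Σ(xᵢ − x̄)² = 17.2920 ⇒ m₂ = 3.45840
Σ(xᵢ − x̄)⁴ = 95.0216 ⇒ m₄ = 19.00432
m₂² = 11.96053
β₂ = m₄/m₂² = 19.00432 / 11.96053 ≈ 1.5889

1.5889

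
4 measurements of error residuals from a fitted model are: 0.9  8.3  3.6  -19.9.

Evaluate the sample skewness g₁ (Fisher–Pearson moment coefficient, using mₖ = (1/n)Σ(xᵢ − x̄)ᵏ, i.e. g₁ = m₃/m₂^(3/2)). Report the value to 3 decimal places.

x̄ = (0.9 + 8.3 + 3.6 - 19.9) / 4 = -1.7750
deviations (xᵢ − x̄): 2.6750, 10.0750, 5.3750, -18.1250
Σ(xᵢ − x̄)² = 466.0675 ⇒ m₂ = 466.0675/4 = 116.51688
Σ(xᵢ − x̄)³ = -4757.2481 ⇒ m₃ = -4757.2481/4 = -1189.31203
m₂^(3/2) = 116.51688^(1.5) = 1257.71790
g₁ = m₃ / m₂^(3/2) = -1189.31203 / 1257.71790 ≈ -0.946

-0.946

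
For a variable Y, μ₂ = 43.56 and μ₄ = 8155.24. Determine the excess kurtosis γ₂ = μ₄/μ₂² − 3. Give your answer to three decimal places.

1.298

μ₂² = 43.56² = 1897.47360
μ₄/μ₂² = 8155.24 / 1897.47360 = 4.29795
γ₂ = 4.29795 − 3 ≈ 1.298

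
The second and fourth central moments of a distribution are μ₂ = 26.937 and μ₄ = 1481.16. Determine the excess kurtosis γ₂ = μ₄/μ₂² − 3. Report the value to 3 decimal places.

-0.959

μ₂² = 26.937² = 725.60197
μ₄/μ₂² = 1481.16 / 725.60197 = 2.04128
γ₂ = 2.04128 − 3 ≈ -0.959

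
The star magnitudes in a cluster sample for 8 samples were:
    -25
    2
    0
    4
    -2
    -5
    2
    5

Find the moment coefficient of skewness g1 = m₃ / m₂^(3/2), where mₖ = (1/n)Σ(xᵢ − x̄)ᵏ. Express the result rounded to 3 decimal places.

-1.803

x̄ = (-25 + 2 + 0 + 4 - 2 - 5 + 2 + 5) / 8 = -2.3750
deviations (xᵢ − x̄): -22.6250, 4.3750, 2.3750, 6.3750, 0.3750, -2.6250, 4.3750, 7.3750
Σ(xᵢ − x̄)² = 657.8750 ⇒ m₂ = 657.8750/8 = 82.23438
Σ(xᵢ − x̄)³ = -10758.4688 ⇒ m₃ = -10758.4688/8 = -1344.80859
m₂^(3/2) = 82.23438^(1.5) = 745.72739
g1 = m₃ / m₂^(3/2) = -1344.80859 / 745.72739 ≈ -1.803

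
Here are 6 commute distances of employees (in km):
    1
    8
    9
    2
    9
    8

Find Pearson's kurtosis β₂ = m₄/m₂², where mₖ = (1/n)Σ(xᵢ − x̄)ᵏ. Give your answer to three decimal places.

1.566

x̄ = 6.1667
Σ(xᵢ − x̄)² = 66.8333 ⇒ m₂ = 11.13889
Σ(xᵢ − x̄)⁴ = 1165.4861 ⇒ m₄ = 194.24769
m₂² = 124.07485
β₂ = m₄/m₂² = 194.24769 / 124.07485 ≈ 1.566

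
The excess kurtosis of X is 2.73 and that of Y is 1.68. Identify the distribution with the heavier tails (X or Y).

X

Higher excess kurtosis ⇒ heavier tails relative to the normal distribution.
2.73 vs 1.68: the larger is 2.73, so X has heavier tails.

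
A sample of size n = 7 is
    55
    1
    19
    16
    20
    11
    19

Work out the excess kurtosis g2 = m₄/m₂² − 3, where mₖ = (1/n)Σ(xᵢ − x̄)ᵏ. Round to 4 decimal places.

x̄ = 20.1429
Σ(xᵢ − x̄)² = 1684.8571 ⇒ m₂ = 240.69388
Σ(xᵢ − x̄)⁴ = 1617845.0321 ⇒ m₄ = 231120.71887
m₂² = 57933.54269
g2 = m₄/m₂² − 3 = 3.98941 − 3 ≈ 0.9894

0.9894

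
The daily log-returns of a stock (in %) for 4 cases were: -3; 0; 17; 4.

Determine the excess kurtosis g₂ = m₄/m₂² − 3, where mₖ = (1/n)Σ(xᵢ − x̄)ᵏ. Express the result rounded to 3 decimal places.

-0.938

x̄ = 4.5000
Σ(xᵢ − x̄)² = 233.0000 ⇒ m₂ = 58.25000
Σ(xᵢ − x̄)⁴ = 27988.2500 ⇒ m₄ = 6997.06250
m₂² = 3393.06250
g₂ = m₄/m₂² − 3 = 2.06217 − 3 ≈ -0.938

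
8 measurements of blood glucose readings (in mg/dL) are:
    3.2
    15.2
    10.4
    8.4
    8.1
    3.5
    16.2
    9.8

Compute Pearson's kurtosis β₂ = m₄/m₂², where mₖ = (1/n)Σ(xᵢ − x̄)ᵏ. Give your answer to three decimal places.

1.942

x̄ = 9.3500
Σ(xᵢ − x̄)² = 156.9600 ⇒ m₂ = 19.62000
Σ(xᵢ − x̄)⁴ = 5979.1339 ⇒ m₄ = 747.39174
m₂² = 384.94440
β₂ = m₄/m₂² = 747.39174 / 384.94440 ≈ 1.942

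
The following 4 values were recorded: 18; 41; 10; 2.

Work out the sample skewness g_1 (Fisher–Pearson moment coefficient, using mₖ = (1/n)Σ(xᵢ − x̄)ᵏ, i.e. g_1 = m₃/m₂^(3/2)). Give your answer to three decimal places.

x̄ = (18 + 41 + 10 + 2) / 4 = 17.7500
deviations (xᵢ − x̄): 0.2500, 23.2500, -7.7500, -15.7500
Σ(xᵢ − x̄)² = 848.7500 ⇒ m₂ = 848.7500/4 = 212.18750
Σ(xᵢ − x̄)³ = 8195.6250 ⇒ m₃ = 8195.6250/4 = 2048.90625
m₂^(3/2) = 212.18750^(1.5) = 3090.86256
g_1 = m₃ / m₂^(3/2) = 2048.90625 / 3090.86256 ≈ 0.663

0.663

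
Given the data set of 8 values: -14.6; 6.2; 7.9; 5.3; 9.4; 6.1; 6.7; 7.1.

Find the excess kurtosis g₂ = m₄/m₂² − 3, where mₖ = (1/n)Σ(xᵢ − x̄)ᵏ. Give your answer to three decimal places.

2.852

x̄ = 4.2625
Σ(xᵢ − x̄)² = 417.6188 ⇒ m₂ = 52.20234
Σ(xᵢ − x̄)⁴ = 127587.7882 ⇒ m₄ = 15948.47352
m₂² = 2725.08469
g₂ = m₄/m₂² − 3 = 5.85247 − 3 ≈ 2.852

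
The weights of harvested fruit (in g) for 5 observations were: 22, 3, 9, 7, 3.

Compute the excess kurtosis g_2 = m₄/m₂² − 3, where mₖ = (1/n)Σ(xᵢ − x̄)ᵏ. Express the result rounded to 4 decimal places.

x̄ = 8.8000
Σ(xᵢ − x̄)² = 244.8000 ⇒ m₂ = 48.96000
Σ(xᵢ − x̄)⁴ = 32633.3760 ⇒ m₄ = 6526.67520
m₂² = 2397.08160
g_2 = m₄/m₂² − 3 = 2.72276 − 3 ≈ -0.2772

-0.2772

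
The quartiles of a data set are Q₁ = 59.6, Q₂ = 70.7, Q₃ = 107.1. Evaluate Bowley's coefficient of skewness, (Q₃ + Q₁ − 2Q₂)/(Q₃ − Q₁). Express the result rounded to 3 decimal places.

0.533

numerator: Q₃ + Q₁ − 2Q₂ = 107.1 + 59.6 − 2×70.7 = 25.3000
denominator: Q₃ − Q₁ = 107.1 − 59.6 = 47.5000
Bowley skewness = 25.3000 / 47.5000 ≈ 0.533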